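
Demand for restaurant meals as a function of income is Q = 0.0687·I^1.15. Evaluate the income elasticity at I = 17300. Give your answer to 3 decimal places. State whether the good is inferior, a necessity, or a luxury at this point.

1.150 (luxury)

For Q = A·I^β the income elasticity is constant and equal to β.
Here β = 1.15, so η = 1.150.
Since η > 1, the good is a luxury.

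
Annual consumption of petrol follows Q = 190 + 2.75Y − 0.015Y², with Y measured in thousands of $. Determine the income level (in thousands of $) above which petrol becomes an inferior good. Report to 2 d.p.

dQ/dY = 2.75 − 0.03Y.
The good is inferior where dQ/dY < 0. Setting dQ/dY = 0 gives Y = 2.75 / 0.03 = 91.67.

91.67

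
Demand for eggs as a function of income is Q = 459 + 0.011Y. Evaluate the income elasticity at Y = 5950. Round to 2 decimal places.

At Y = 5950: Q = 524.450.
dQ/dY = 0.011.
η = (dQ/dY)·(Y/Q) = 0.011 × (5950/524.450) = 0.12.

0.12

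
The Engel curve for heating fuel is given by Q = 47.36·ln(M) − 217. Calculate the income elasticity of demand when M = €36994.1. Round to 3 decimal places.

At M = 36994.1: Q = 281.157.
dQ/dM = 47.36/M = 0.0012802 at this income.
η = (dQ/dM)·(M/Q) = 0.0012802 × (36994.1/281.157) = 0.168.

0.168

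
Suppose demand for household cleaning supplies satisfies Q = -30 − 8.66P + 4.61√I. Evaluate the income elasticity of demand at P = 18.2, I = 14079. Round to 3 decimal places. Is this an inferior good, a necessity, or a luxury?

0.761 (necessity)

At P = 18.2, I = 14079: Q = 359.387.
Holding P constant, ∂Q/∂I = 4.61/(2√I) = 0.0194261.
η_I = (∂Q/∂I)·(I/Q) = 0.0194261 × (14079/359.387) = 0.761.
Since 0 < η < 1, this is a necessity.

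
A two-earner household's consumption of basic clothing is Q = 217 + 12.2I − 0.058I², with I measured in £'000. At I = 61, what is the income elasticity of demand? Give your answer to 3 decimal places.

0.419

At I = 61: Q = 745.3820.
dQ/dI = 12.2 − 0.116I = 5.12400.
η = (dQ/dI)·(I/Q) = 5.12400 × (61/745.3820) = 0.419.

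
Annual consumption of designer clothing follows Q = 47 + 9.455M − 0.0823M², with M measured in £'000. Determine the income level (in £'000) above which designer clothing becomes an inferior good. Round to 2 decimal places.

dQ/dM = 9.455 − 0.1646M.
The good is inferior where dQ/dM < 0. Setting dQ/dM = 0 gives M = 9.455 / 0.1646 = 57.44.

57.44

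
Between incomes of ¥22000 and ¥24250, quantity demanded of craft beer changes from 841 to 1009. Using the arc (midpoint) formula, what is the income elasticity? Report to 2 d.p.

1.87

ΔQ = 1009 − 841 = 168; midpoint Q̄ = (841 + 1009)/2 = 925.
ΔI = 24250 − 22000 = 2250; midpoint Ī = (22000 + 24250)/2 = 23125.
η = (ΔQ/Q̄) ÷ (ΔI/Ī) = (168/925) ÷ (2250/23125) = 1.87.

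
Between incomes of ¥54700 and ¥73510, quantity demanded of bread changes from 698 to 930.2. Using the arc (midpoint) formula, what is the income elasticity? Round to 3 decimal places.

ΔQ = 930.2 − 698 = 232.2; midpoint Q̄ = (698 + 930.2)/2 = 814.1.
ΔI = 73510 − 54700 = 18810; midpoint Ī = (54700 + 73510)/2 = 64105.
η = (ΔQ/Q̄) ÷ (ΔI/Ī) = (232.2/814.1) ÷ (18810/64105) = 0.972.

0.972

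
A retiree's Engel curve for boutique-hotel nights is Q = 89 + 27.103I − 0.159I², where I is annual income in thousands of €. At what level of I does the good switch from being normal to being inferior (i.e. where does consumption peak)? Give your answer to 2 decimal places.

85.23

dQ/dI = 27.103 − 0.318I.
The good is inferior where dQ/dI < 0. Setting dQ/dI = 0 gives I = 27.103 / 0.318 = 85.23.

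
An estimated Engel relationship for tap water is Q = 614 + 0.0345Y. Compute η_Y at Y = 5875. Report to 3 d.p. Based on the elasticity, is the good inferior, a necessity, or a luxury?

0.248 (necessity)

At Y = 5875: Q = 816.688.
dQ/dY = 0.0345.
η = (dQ/dY)·(Y/Q) = 0.0345 × (5875/816.688) = 0.248.
Since 0 < η < 1, the good is a necessity.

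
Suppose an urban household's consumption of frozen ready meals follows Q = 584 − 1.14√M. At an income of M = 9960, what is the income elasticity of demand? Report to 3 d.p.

At M = 9960: Q = 470.228.
dQ/dM = -1.14/(2√M) = -0.00571143 at this income.
η = (dQ/dM)·(M/Q) = -0.00571143 × (9960/470.228) = -0.121.

-0.121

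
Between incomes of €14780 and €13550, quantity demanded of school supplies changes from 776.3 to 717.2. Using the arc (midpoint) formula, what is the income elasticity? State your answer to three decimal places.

0.911

ΔQ = 717.2 − 776.3 = -59.1; midpoint Q̄ = (776.3 + 717.2)/2 = 746.75.
ΔI = 13550 − 14780 = -1230; midpoint Ī = (14780 + 13550)/2 = 14165.
η = (ΔQ/Q̄) ÷ (ΔI/Ī) = (-59.1/746.75) ÷ (-1230/14165) = 0.911.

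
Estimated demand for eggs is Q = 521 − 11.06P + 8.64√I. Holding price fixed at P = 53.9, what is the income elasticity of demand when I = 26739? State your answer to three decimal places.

0.528

At P = 53.9, I = 26739: Q = 1337.684.
Holding P constant, ∂Q/∂I = 8.64/(2√I) = 0.0264187.
η_I = (∂Q/∂I)·(I/Q) = 0.0264187 × (26739/1337.684) = 0.528.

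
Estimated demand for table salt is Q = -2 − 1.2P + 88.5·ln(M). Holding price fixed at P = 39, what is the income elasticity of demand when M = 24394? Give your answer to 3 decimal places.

At P = 39, M = 24394: Q = 845.235.
Holding P constant, ∂Q/∂M = 88.5/M = 0.00362794.
η_M = (∂Q/∂M)·(M/Q) = 0.00362794 × (24394/845.235) = 0.105.

0.105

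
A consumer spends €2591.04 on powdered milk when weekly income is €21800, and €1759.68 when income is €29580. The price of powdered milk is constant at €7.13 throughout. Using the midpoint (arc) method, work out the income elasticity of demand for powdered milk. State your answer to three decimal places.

With a constant price, Q₁ = 2591.04/7.13 = 363.400 and Q₂ = 1759.68/7.13 = 246.799 (equivalently, work directly with expenditure since P cancels).
Midpoint %ΔQ = (1759.68 − 2591.04)/2175.36 = -0.38217; midpoint %ΔI = (29580 − 21800)/25690 = 0.30284.
η = -0.38217 / 0.30284 = -1.262.

-1.262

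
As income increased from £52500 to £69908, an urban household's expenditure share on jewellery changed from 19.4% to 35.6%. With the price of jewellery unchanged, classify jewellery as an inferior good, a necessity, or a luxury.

luxury

The budget share rises as income rises, so η > 1.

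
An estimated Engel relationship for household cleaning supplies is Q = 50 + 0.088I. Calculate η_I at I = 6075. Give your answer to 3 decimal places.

At I = 6075: Q = 584.600.
dQ/dI = 0.088.
η = (dQ/dI)·(I/Q) = 0.088 × (6075/584.600) = 0.914.

0.914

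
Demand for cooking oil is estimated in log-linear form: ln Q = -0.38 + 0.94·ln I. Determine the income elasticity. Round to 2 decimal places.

0.94

In a log-linear demand, the coefficient on ln I is the income elasticity.
So η = 0.94.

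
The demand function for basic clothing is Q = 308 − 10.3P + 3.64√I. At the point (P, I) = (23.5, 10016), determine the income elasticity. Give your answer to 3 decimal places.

0.423

At P = 23.5, I = 10016: Q = 430.241.
Holding P constant, ∂Q/∂I = 3.64/(2√I) = 0.0181855.
η_I = (∂Q/∂I)·(I/Q) = 0.0181855 × (10016/430.241) = 0.423.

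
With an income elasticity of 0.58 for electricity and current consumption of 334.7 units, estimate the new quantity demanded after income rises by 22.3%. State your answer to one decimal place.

378.0

%ΔQ ≈ η × %ΔI = 0.58 × 22.3% = 12.934%.
New Q ≈ 334.7 × (1 + 0.12934) = 378.0.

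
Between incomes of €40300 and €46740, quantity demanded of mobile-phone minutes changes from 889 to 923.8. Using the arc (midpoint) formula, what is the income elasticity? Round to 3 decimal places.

0.259

ΔQ = 923.8 − 889 = 34.8; midpoint Q̄ = (889 + 923.8)/2 = 906.4.
ΔI = 46740 − 40300 = 6440; midpoint Ī = (40300 + 46740)/2 = 43520.
η = (ΔQ/Q̄) ÷ (ΔI/Ī) = (34.8/906.4) ÷ (6440/43520) = 0.259.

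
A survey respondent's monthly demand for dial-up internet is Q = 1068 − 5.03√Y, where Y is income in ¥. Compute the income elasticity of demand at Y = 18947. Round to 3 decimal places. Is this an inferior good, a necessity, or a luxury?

At Y = 18947: Q = 375.630.
dQ/dY = -5.03/(2√Y) = -0.0182712 at this income.
η = (dQ/dY)·(Y/Q) = -0.0182712 × (18947/375.630) = -0.922.
Since η < 0, the good is an inferior good.

-0.922 (inferior good)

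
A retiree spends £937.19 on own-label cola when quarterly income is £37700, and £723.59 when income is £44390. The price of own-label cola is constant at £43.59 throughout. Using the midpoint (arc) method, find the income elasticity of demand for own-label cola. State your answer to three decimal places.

With a constant price, Q₁ = 937.19/43.59 = 21.500 and Q₂ = 723.59/43.59 = 16.600 (equivalently, work directly with expenditure since P cancels).
Midpoint %ΔQ = (723.59 − 937.19)/830.39 = -0.25723; midpoint %ΔI = (44390 − 37700)/41045 = 0.16299.
η = -0.25723 / 0.16299 = -1.578.

-1.578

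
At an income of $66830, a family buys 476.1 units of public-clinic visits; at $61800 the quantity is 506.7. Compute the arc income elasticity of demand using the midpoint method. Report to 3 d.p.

ΔQ = 506.7 − 476.1 = 30.6; midpoint Q̄ = (476.1 + 506.7)/2 = 491.4.
ΔI = 61800 − 66830 = -5030; midpoint Ī = (66830 + 61800)/2 = 64315.
η = (ΔQ/Q̄) ÷ (ΔI/Ī) = (30.6/491.4) ÷ (-5030/64315) = -0.796.

-0.796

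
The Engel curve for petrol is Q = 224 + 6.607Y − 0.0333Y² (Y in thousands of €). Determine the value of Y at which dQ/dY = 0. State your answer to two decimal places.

dQ/dY = 6.607 − 0.0666Y.
The good is inferior where dQ/dY < 0. Setting dQ/dY = 0 gives Y = 6.607 / 0.0666 = 99.20.

99.20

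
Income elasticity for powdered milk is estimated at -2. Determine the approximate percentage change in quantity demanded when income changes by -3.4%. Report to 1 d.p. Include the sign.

%ΔQ ≈ η × %ΔI = -2 × (-3.4%) = 6.8%.

6.8%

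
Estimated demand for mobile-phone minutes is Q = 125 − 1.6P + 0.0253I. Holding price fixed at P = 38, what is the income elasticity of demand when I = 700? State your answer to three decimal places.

At P = 38, I = 700: Q = 81.910.
Holding P constant, ∂Q/∂I = 0.0253.
η_I = (∂Q/∂I)·(I/Q) = 0.0253 × (700/81.910) = 0.216.

0.216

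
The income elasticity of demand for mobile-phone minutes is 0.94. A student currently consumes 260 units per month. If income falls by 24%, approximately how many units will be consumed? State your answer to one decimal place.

201.3

%ΔQ ≈ η × %ΔI = 0.94 × (-24%) = -22.56%.
New Q ≈ 260 × (1 − 0.2256) = 201.3.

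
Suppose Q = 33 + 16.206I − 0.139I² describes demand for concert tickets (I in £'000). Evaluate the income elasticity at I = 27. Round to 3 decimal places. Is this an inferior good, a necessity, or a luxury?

At I = 27: Q = 369.2310.
dQ/dI = 16.206 − 0.278I = 8.70000.
η = (dQ/dI)·(I/Q) = 8.70000 × (27/369.2310) = 0.636.
0 < η < 1 ⇒ necessity.

0.636 (necessity)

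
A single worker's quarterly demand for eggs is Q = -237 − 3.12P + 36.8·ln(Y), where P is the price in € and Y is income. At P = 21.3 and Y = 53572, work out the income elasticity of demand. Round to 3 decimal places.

At P = 21.3, Y = 53572: Q = 97.251.
Holding P constant, ∂Q/∂Y = 36.8/Y = 0.000686926.
η_Y = (∂Q/∂Y)·(Y/Q) = 0.000686926 × (53572/97.251) = 0.378.

0.378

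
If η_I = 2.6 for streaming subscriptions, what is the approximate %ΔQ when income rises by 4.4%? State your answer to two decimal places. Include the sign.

%ΔQ ≈ η × %ΔI = 2.6 × 4.4% = 11.44%.

11.44%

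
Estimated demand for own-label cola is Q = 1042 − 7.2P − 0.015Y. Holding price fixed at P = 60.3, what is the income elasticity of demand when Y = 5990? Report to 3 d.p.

-0.173

At P = 60.3, Y = 5990: Q = 517.990.
Holding P constant, ∂Q/∂Y = −0.015.
η_Y = (∂Q/∂Y)·(Y/Q) = -0.015 × (5990/517.990) = -0.173.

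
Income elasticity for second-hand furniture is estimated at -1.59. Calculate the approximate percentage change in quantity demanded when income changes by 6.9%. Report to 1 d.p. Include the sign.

-11.0%

%ΔQ ≈ η × %ΔI = -1.59 × 6.9% = -11.0%.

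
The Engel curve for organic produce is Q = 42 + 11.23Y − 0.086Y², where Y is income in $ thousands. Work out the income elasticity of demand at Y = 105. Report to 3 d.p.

-2.627

At Y = 105: Q = 273.0000.
dQ/dY = 11.23 − 0.172Y = -6.83000.
η = (dQ/dY)·(Y/Q) = -6.83000 × (105/273.0000) = -2.627.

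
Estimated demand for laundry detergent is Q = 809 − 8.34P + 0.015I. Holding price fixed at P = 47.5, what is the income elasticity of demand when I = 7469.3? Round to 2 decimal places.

0.21

At P = 47.5, I = 7469.3: Q = 524.890.
Holding P constant, ∂Q/∂I = 0.015.
η_I = (∂Q/∂I)·(I/Q) = 0.015 × (7469.3/524.890) = 0.21.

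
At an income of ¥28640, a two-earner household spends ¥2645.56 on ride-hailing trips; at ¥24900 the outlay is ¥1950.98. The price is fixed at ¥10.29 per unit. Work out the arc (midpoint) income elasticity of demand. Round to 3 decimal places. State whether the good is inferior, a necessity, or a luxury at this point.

2.163 (luxury)

With a constant price, Q₁ = 2645.56/10.29 = 257.100 and Q₂ = 1950.98/10.29 = 189.600 (equivalently, work directly with expenditure since P cancels).
Midpoint %ΔQ = (1950.98 − 2645.56)/2298.27 = -0.30222; midpoint %ΔI = (24900 − 28640)/26770 = -0.13971.
η = -0.30222 / -0.13971 = 2.163.
η > 1 ⇒ luxury.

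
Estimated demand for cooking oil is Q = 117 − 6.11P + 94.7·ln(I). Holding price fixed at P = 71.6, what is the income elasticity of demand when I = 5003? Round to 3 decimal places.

0.195

At P = 71.6, I = 5003: Q = 486.159.
Holding P constant, ∂Q/∂I = 94.7/I = 0.0189286.
η_I = (∂Q/∂I)·(I/Q) = 0.0189286 × (5003/486.159) = 0.195.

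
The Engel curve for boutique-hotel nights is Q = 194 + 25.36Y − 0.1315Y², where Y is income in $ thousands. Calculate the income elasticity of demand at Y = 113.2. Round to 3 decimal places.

At Y = 113.2: Q = 1379.6794.
dQ/dY = 25.36 − 0.263Y = -4.41160.
η = (dQ/dY)·(Y/Q) = -4.41160 × (113.2/1379.6794) = -0.362.

-0.362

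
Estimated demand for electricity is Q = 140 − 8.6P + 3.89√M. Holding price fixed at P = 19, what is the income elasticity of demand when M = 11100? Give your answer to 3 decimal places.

0.530

At P = 19, M = 11100: Q = 386.437.
Holding P constant, ∂Q/∂M = 3.89/(2√M) = 0.0184611.
η_M = (∂Q/∂M)·(M/Q) = 0.0184611 × (11100/386.437) = 0.530.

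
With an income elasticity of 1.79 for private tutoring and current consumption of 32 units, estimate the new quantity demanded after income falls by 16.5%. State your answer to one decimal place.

22.5

%ΔQ ≈ η × %ΔI = 1.79 × (-16.5%) = -29.535%.
New Q ≈ 32 × (1 − 0.29535) = 22.5.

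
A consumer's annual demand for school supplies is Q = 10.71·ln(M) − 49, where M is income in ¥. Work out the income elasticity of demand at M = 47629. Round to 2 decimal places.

0.16

At M = 47629: Q = 66.360.
dQ/dM = 10.71/M = 0.000224863 at this income.
η = (dQ/dM)·(M/Q) = 0.000224863 × (47629/66.360) = 0.16.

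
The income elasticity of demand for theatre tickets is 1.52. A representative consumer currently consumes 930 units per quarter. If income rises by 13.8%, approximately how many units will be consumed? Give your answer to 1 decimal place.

%ΔQ ≈ η × %ΔI = 1.52 × 13.8% = 20.976%.
New Q ≈ 930 × (1 + 0.20976) = 1125.1.

1125.1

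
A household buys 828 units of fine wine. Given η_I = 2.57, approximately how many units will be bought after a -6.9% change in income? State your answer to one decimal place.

681.2

%ΔQ ≈ η × %ΔI = 2.57 × (-6.9%) = -17.733%.
New Q ≈ 828 × (1 − 0.17733) = 681.2.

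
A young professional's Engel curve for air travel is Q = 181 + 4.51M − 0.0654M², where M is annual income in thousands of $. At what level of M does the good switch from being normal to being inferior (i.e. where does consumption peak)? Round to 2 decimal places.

dQ/dM = 4.51 − 0.1308M.
The good is inferior where dQ/dM < 0. Setting dQ/dM = 0 gives M = 4.51 / 0.1308 = 34.48.

34.48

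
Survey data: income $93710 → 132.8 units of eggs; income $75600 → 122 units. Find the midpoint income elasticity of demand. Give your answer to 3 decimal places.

0.396

ΔQ = 122 − 132.8 = -10.8; midpoint Q̄ = (132.8 + 122)/2 = 127.4.
ΔI = 75600 − 93710 = -18110; midpoint Ī = (93710 + 75600)/2 = 84655.
η = (ΔQ/Q̄) ÷ (ΔI/Ī) = (-10.8/127.4) ÷ (-18110/84655) = 0.396.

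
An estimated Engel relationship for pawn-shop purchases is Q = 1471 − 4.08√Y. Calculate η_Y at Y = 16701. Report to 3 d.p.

-0.279

At Y = 16701: Q = 943.732.
dQ/dY = -4.08/(2√Y) = -0.0157855 at this income.
η = (dQ/dY)·(Y/Q) = -0.0157855 × (16701/943.732) = -0.279.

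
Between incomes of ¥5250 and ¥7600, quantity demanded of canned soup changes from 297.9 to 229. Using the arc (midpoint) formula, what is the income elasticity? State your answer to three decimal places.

-0.715

ΔQ = 229 − 297.9 = -68.9; midpoint Q̄ = (297.9 + 229)/2 = 263.45.
ΔI = 7600 − 5250 = 2350; midpoint Ī = (5250 + 7600)/2 = 6425.
η = (ΔQ/Q̄) ÷ (ΔI/Ī) = (-68.9/263.45) ÷ (2350/6425) = -0.715.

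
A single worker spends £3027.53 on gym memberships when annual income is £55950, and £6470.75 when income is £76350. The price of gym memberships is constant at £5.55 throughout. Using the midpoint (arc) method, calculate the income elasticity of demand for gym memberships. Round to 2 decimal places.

With a constant price, Q₁ = 3027.53/5.55 = 545.501 and Q₂ = 6470.75/5.55 = 1165.901 (equivalently, work directly with expenditure since P cancels).
Midpoint %ΔQ = (6470.75 − 3027.53)/4749.14 = 0.72502; midpoint %ΔI = (76350 − 55950)/66150 = 0.30839.
η = 0.72502 / 0.30839 = 2.35.

2.35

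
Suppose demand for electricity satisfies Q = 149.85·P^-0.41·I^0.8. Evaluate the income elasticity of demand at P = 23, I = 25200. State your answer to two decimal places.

For a multiplicative demand Q = A·P^α·I^β, the income elasticity is β everywhere.
Here β = 0.8, so η = 0.80.

0.80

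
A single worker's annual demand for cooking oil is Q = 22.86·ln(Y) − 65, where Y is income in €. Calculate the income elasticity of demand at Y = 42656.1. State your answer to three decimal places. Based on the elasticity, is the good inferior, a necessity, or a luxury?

At Y = 42656.1: Q = 178.709.
dQ/dY = 22.86/Y = 0.000535914 at this income.
η = (dQ/dY)·(Y/Q) = 0.000535914 × (42656.1/178.709) = 0.128.
Since 0 < η < 1, the good is a necessity.

0.128 (necessity)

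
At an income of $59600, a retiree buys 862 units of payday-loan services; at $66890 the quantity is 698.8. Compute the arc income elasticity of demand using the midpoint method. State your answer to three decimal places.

ΔQ = 698.8 − 862 = -163.2; midpoint Q̄ = (862 + 698.8)/2 = 780.4.
ΔI = 66890 − 59600 = 7290; midpoint Ī = (59600 + 66890)/2 = 63245.
η = (ΔQ/Q̄) ÷ (ΔI/Ī) = (-163.2/780.4) ÷ (7290/63245) = -1.814.

-1.814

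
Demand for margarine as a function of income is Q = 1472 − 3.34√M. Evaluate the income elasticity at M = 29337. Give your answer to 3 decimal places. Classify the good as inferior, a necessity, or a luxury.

At M = 29337: Q = 899.923.
dQ/dM = -3.34/(2√M) = -0.00975009 at this income.
η = (dQ/dM)·(M/Q) = -0.00975009 × (29337/899.923) = -0.318.
Since η < 0, the good is an inferior good.

-0.318 (inferior good)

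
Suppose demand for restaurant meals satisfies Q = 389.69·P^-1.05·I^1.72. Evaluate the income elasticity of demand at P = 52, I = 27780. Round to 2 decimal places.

For a multiplicative demand Q = A·P^α·I^β, the income elasticity is β everywhere.
Here β = 1.72, so η = 1.72.

1.72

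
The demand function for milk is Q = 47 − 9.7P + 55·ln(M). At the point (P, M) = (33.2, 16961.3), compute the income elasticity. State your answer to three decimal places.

0.211

At P = 33.2, M = 16961.3: Q = 260.588.
Holding P constant, ∂Q/∂M = 55/M = 0.00324268.
η_M = (∂Q/∂M)·(M/Q) = 0.00324268 × (16961.3/260.588) = 0.211.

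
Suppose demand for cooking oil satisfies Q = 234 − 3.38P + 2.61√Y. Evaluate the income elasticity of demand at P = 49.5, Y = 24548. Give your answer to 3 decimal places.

At P = 49.5, Y = 24548: Q = 475.620.
Holding P constant, ∂Q/∂Y = 2.61/(2√Y) = 0.00832918.
η_Y = (∂Q/∂Y)·(Y/Q) = 0.00832918 × (24548/475.620) = 0.430.

0.430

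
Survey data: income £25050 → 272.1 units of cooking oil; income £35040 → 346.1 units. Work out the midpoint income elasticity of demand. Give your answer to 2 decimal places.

ΔQ = 346.1 − 272.1 = 74; midpoint Q̄ = (272.1 + 346.1)/2 = 309.1.
ΔI = 35040 − 25050 = 9990; midpoint Ī = (25050 + 35040)/2 = 30045.
η = (ΔQ/Q̄) ÷ (ΔI/Ī) = (74/309.1) ÷ (9990/30045) = 0.72.

0.72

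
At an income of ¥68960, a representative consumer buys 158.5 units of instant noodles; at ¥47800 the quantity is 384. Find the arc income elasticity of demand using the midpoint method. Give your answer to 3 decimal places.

-2.294

ΔQ = 384 − 158.5 = 225.5; midpoint Q̄ = (158.5 + 384)/2 = 271.25.
ΔI = 47800 − 68960 = -21160; midpoint Ī = (68960 + 47800)/2 = 58380.
η = (ΔQ/Q̄) ÷ (ΔI/Ī) = (225.5/271.25) ÷ (-21160/58380) = -2.294.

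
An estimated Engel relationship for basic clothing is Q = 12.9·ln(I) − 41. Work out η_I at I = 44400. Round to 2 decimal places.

0.13

At I = 44400: Q = 97.043.
dQ/dI = 12.9/I = 0.000290541 at this income.
η = (dQ/dI)·(I/Q) = 0.000290541 × (44400/97.043) = 0.13.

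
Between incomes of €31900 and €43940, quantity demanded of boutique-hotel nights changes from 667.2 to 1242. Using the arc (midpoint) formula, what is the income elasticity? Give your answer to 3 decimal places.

ΔQ = 1242 − 667.2 = 574.8; midpoint Q̄ = (667.2 + 1242)/2 = 954.6.
ΔI = 43940 − 31900 = 12040; midpoint Ī = (31900 + 43940)/2 = 37920.
η = (ΔQ/Q̄) ÷ (ΔI/Ī) = (574.8/954.6) ÷ (12040/37920) = 1.896.

1.896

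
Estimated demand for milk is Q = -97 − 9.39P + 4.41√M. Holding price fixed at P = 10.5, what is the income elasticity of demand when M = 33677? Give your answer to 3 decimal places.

0.659

At P = 10.5, M = 33677: Q = 613.697.
Holding P constant, ∂Q/∂M = 4.41/(2√M) = 0.0120155.
η_M = (∂Q/∂M)·(M/Q) = 0.0120155 × (33677/613.697) = 0.659.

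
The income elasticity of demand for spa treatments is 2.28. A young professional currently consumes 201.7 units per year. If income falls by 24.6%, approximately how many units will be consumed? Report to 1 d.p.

88.6

%ΔQ ≈ η × %ΔI = 2.28 × (-24.6%) = -56.088%.
New Q ≈ 201.7 × (1 − 0.56088) = 88.6.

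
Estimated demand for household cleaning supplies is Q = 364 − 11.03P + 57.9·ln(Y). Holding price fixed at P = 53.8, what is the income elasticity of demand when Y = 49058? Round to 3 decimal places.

At P = 53.8, Y = 49058: Q = 395.950.
Holding P constant, ∂Q/∂Y = 57.9/Y = 0.00118024.
η_Y = (∂Q/∂Y)·(Y/Q) = 0.00118024 × (49058/395.950) = 0.146.

0.146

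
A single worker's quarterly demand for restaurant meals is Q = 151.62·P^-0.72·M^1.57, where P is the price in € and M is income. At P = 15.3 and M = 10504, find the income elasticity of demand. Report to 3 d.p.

For a multiplicative demand Q = A·P^α·M^β, the income elasticity is β everywhere.
Here β = 1.57, so η = 1.570.

1.570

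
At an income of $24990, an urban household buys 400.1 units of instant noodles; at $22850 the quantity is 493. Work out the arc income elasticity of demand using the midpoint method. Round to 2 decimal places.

ΔQ = 493 − 400.1 = 92.9; midpoint Q̄ = (400.1 + 493)/2 = 446.55.
ΔI = 22850 − 24990 = -2140; midpoint Ī = (24990 + 22850)/2 = 23920.
η = (ΔQ/Q̄) ÷ (ΔI/Ī) = (92.9/446.55) ÷ (-2140/23920) = -2.33.

-2.33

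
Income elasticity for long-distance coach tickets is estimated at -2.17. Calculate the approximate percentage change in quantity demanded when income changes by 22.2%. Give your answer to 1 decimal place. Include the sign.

%ΔQ ≈ η × %ΔI = -2.17 × 22.2% = -48.2%.

-48.2%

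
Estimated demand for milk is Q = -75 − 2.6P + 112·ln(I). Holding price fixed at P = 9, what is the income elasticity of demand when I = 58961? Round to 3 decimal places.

0.099

At P = 9, I = 58961: Q = 1131.879.
Holding P constant, ∂Q/∂I = 112/I = 0.00189956.
η_I = (∂Q/∂I)·(I/Q) = 0.00189956 × (58961/1131.879) = 0.099.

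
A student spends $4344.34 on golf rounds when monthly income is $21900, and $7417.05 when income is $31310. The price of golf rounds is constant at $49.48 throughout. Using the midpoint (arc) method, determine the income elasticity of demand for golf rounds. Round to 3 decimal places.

1.477

With a constant price, Q₁ = 4344.34/49.48 = 87.800 and Q₂ = 7417.05/49.48 = 149.900 (equivalently, work directly with expenditure since P cancels).
Midpoint %ΔQ = (7417.05 − 4344.34)/5880.70 = 0.52251; midpoint %ΔI = (31310 − 21900)/26605 = 0.35369.
η = 0.52251 / 0.35369 = 1.477.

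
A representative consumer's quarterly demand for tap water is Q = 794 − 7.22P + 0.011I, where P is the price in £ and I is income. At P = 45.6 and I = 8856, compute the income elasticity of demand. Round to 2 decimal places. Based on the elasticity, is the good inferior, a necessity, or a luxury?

At P = 45.6, I = 8856: Q = 562.184.
Holding P constant, ∂Q/∂I = 0.011.
η_I = (∂Q/∂I)·(I/Q) = 0.011 × (8856/562.184) = 0.17.
Since 0 < η < 1, this is a necessity.

0.17 (necessity)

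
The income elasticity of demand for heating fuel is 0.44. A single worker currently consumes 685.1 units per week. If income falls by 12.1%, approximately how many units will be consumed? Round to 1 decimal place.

%ΔQ ≈ η × %ΔI = 0.44 × (-12.1%) = -5.324%.
New Q ≈ 685.1 × (1 − 0.05324) = 648.6.

648.6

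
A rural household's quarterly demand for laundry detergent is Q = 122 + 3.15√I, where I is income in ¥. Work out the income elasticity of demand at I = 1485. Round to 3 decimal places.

At I = 1485: Q = 243.387.
dQ/dI = 3.15/(2√I) = 0.0408712 at this income.
η = (dQ/dI)·(I/Q) = 0.0408712 × (1485/243.387) = 0.249.

0.249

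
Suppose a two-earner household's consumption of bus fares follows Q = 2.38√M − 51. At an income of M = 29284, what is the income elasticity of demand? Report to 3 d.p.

0.572

At M = 29284: Q = 356.279.
dQ/dM = 2.38/(2√M) = 0.00695395 at this income.
η = (dQ/dM)·(M/Q) = 0.00695395 × (29284/356.279) = 0.572.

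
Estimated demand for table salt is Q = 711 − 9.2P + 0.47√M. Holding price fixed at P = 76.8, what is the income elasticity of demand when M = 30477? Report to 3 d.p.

At P = 76.8, M = 30477: Q = 86.491.
Holding P constant, ∂Q/∂M = 0.47/(2√M) = 0.00134611.
η_M = (∂Q/∂M)·(M/Q) = 0.00134611 × (30477/86.491) = 0.474.

0.474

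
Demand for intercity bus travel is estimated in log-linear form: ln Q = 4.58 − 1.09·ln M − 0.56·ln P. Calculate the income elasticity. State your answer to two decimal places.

-1.09

In a log-linear demand, the coefficient on ln M is the income elasticity.
So η = -1.09.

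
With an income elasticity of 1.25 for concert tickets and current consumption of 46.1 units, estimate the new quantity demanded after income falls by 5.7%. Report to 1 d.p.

42.8

%ΔQ ≈ η × %ΔI = 1.25 × (-5.7%) = -7.125%.
New Q ≈ 46.1 × (1 − 0.07125) = 42.8.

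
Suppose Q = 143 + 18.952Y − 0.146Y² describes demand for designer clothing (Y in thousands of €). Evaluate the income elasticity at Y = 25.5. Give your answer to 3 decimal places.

0.552

At Y = 25.5: Q = 531.3395.
dQ/dY = 18.952 − 0.292Y = 11.50600.
η = (dQ/dY)·(Y/Q) = 11.50600 × (25.5/531.3395) = 0.552.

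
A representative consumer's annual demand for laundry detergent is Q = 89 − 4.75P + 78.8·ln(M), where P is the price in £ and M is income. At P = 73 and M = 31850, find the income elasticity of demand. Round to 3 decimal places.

At P = 73, M = 31850: Q = 559.311.
Holding P constant, ∂Q/∂M = 78.8/M = 0.0024741.
η_M = (∂Q/∂M)·(M/Q) = 0.0024741 × (31850/559.311) = 0.141.

0.141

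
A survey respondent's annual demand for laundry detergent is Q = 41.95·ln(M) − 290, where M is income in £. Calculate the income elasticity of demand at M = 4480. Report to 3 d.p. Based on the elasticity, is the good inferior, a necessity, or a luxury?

0.669 (necessity)

At M = 4480: Q = 62.690.
dQ/dM = 41.95/M = 0.00936384 at this income.
η = (dQ/dM)·(M/Q) = 0.00936384 × (4480/62.690) = 0.669.
Since 0 < η < 1, the good is a necessity.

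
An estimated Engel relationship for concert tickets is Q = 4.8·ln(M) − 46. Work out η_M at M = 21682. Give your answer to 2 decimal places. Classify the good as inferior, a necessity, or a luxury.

2.49 (luxury)

At M = 21682: Q = 1.924.
dQ/dM = 4.8/M = 0.000221382 at this income.
η = (dQ/dM)·(M/Q) = 0.000221382 × (21682/1.924) = 2.49.
Since η > 1, the good is a luxury.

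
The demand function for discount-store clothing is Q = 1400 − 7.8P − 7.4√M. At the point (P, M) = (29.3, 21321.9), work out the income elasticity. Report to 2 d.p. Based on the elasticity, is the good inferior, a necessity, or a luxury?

-5.94 (inferior good)

At P = 29.3, M = 21321.9: Q = 90.910.
Holding P constant, ∂Q/∂M = -7.4/(2√M) = -0.025339.
η_M = (∂Q/∂M)·(M/Q) = -0.025339 × (21321.9/90.910) = -5.94.
Since η < 0, this is an inferior good.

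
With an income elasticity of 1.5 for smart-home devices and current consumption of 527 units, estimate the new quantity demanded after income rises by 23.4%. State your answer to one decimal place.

712.0

%ΔQ ≈ η × %ΔI = 1.5 × 23.4% = 35.1%.
New Q ≈ 527 × (1 + 0.351) = 712.0.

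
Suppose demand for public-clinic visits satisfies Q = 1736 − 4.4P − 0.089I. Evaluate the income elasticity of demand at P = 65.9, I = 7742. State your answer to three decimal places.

At P = 65.9, I = 7742: Q = 757.002.
Holding P constant, ∂Q/∂I = −0.089.
η_I = (∂Q/∂I)·(I/Q) = -0.089 × (7742/757.002) = -0.910.

-0.910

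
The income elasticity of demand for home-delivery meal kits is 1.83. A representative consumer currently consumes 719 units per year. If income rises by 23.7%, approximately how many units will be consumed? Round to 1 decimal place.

1030.8

%ΔQ ≈ η × %ΔI = 1.83 × 23.7% = 43.371%.
New Q ≈ 719 × (1 + 0.43371) = 1030.8.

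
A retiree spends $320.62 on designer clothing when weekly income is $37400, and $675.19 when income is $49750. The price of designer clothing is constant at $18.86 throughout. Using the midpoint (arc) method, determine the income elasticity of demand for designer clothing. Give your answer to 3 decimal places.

2.513

With a constant price, Q₁ = 320.62/18.86 = 17.000 and Q₂ = 675.19/18.86 = 35.800 (equivalently, work directly with expenditure since P cancels).
Midpoint %ΔQ = (675.19 − 320.62)/497.91 = 0.71212; midpoint %ΔI = (49750 − 37400)/43575 = 0.28342.
η = 0.71212 / 0.28342 = 2.513.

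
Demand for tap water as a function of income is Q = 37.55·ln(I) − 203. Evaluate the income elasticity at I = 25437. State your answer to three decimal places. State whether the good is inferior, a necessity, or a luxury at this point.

0.211 (necessity)

At I = 25437: Q = 177.906.
dQ/dI = 37.55/I = 0.0014762 at this income.
η = (dQ/dI)·(I/Q) = 0.0014762 × (25437/177.906) = 0.211.
Since 0 < η < 1, the good is a necessity.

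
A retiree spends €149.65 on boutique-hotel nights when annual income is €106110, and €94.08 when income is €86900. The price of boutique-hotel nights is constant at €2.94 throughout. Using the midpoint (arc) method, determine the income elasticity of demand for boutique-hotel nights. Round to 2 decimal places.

2.29

With a constant price, Q₁ = 149.65/2.94 = 50.901 and Q₂ = 94.08/2.94 = 32.000 (equivalently, work directly with expenditure since P cancels).
Midpoint %ΔQ = (94.08 − 149.65)/121.87 = -0.45600; midpoint %ΔI = (86900 − 106110)/96505 = -0.19906.
η = -0.45600 / -0.19906 = 2.29.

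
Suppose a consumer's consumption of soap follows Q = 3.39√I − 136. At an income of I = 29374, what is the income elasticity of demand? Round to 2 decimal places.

At I = 29374: Q = 445.007.
dQ/dI = 3.39/(2√I) = 0.00988981 at this income.
η = (dQ/dI)·(I/Q) = 0.00988981 × (29374/445.007) = 0.65.

0.65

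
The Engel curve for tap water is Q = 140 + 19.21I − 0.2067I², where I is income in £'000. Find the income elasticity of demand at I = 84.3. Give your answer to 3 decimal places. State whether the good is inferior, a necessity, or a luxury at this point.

At I = 84.3: Q = 290.4915.
dQ/dI = 19.21 − 0.4134I = -15.63962.
η = (dQ/dI)·(I/Q) = -15.63962 × (84.3/290.4915) = -4.539.
η < 0 ⇒ inferior good.

-4.539 (inferior good)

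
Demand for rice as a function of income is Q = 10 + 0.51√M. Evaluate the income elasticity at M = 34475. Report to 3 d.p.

0.452

At M = 34475: Q = 104.694.
dQ/dM = 0.51/(2√M) = 0.00137337 at this income.
η = (dQ/dM)·(M/Q) = 0.00137337 × (34475/104.694) = 0.452.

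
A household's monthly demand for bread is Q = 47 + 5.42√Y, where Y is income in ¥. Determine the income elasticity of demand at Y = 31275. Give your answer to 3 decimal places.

At Y = 31275: Q = 1005.513.
dQ/dY = 5.42/(2√Y) = 0.0153239 at this income.
η = (dQ/dY)·(Y/Q) = 0.0153239 × (31275/1005.513) = 0.477.

0.477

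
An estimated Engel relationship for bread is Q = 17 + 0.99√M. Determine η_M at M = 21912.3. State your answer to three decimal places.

0.448

At M = 21912.3: Q = 163.548.
dQ/dM = 0.99/(2√M) = 0.00334396 at this income.
η = (dQ/dM)·(M/Q) = 0.00334396 × (21912.3/163.548) = 0.448.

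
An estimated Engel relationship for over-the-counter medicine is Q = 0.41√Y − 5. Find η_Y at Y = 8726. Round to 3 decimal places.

0.575

At Y = 8726: Q = 33.299.
dQ/dY = 0.41/(2√Y) = 0.00219455 at this income.
η = (dQ/dY)·(Y/Q) = 0.00219455 × (8726/33.299) = 0.575.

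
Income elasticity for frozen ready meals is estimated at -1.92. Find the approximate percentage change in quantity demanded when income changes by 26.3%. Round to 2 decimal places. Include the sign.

-50.50%

%ΔQ ≈ η × %ΔI = -1.92 × 26.3% = -50.50%.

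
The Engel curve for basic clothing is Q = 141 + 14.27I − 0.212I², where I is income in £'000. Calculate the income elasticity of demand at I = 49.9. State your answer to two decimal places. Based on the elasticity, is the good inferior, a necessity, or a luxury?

At I = 49.9: Q = 325.1909.
dQ/dI = 14.27 − 0.424I = -6.88760.
η = (dQ/dI)·(I/Q) = -6.88760 × (49.9/325.1909) = -1.06.
η < 0 ⇒ inferior good.

-1.06 (inferior good)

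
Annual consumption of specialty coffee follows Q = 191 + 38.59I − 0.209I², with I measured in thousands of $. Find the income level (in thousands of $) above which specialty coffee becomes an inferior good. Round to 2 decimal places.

dQ/dI = 38.59 − 0.418I.
The good is inferior where dQ/dI < 0. Setting dQ/dI = 0 gives I = 38.59 / 0.418 = 92.32.

92.32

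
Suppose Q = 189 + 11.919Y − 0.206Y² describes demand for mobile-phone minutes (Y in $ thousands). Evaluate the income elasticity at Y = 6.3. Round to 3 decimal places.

At Y = 6.3: Q = 255.9136.
dQ/dY = 11.919 − 0.412Y = 9.32340.
η = (dQ/dY)·(Y/Q) = 9.32340 × (6.3/255.9136) = 0.230.

0.230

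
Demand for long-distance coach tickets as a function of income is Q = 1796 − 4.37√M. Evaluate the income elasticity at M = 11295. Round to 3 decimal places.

-0.174

At M = 11295: Q = 1331.565.
dQ/dM = -4.37/(2√M) = -0.0205593 at this income.
η = (dQ/dM)·(M/Q) = -0.0205593 × (11295/1331.565) = -0.174.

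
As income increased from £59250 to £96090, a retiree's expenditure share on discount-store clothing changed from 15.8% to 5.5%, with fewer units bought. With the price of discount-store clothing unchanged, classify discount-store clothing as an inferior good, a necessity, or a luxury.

Quantity demanded falls as income rises, so η < 0.

inferior good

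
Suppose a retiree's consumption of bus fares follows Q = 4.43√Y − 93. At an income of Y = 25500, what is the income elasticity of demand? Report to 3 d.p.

At Y = 25500: Q = 614.414.
dQ/dY = 4.43/(2√Y) = 0.0138709 at this income.
η = (dQ/dY)·(Y/Q) = 0.0138709 × (25500/614.414) = 0.576.

0.576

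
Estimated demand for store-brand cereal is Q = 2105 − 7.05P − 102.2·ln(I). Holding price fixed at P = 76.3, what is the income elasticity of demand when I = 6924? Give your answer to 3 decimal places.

At P = 76.3, I = 6924: Q = 663.356.
Holding P constant, ∂Q/∂I = -102.2/I = -0.0147603.
η_I = (∂Q/∂I)·(I/Q) = -0.0147603 × (6924/663.356) = -0.154.

-0.154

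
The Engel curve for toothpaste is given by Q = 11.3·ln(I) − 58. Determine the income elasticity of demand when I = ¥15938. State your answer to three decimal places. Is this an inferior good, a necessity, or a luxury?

At I = 15938: Q = 51.344.
dQ/dI = 11.3/I = 0.000708997 at this income.
η = (dQ/dI)·(I/Q) = 0.000708997 × (15938/51.344) = 0.220.
Since 0 < η < 1, the good is a necessity.

0.220 (necessity)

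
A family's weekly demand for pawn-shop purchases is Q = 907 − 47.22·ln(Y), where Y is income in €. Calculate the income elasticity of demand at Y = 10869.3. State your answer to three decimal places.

-0.101

At Y = 10869.3: Q = 468.152.
dQ/dY = -47.22/Y = -0.00434435 at this income.
η = (dQ/dY)·(Y/Q) = -0.00434435 × (10869.3/468.152) = -0.101.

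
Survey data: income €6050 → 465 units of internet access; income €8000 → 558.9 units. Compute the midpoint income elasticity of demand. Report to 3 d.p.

0.661

ΔQ = 558.9 − 465 = 93.9; midpoint Q̄ = (465 + 558.9)/2 = 511.95.
ΔI = 8000 − 6050 = 1950; midpoint Ī = (6050 + 8000)/2 = 7025.
η = (ΔQ/Q̄) ÷ (ΔI/Ī) = (93.9/511.95) ÷ (1950/7025) = 0.661.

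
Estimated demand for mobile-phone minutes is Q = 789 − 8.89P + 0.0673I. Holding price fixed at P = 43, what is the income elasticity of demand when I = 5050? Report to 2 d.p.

0.46

At P = 43, I = 5050: Q = 746.595.
Holding P constant, ∂Q/∂I = 0.0673.
η_I = (∂Q/∂I)·(I/Q) = 0.0673 × (5050/746.595) = 0.46.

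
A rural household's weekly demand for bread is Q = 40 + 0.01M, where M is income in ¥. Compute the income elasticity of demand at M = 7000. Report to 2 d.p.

At M = 7000: Q = 110.000.
dQ/dM = 0.01.
η = (dQ/dM)·(M/Q) = 0.01 × (7000/110.000) = 0.64.

0.64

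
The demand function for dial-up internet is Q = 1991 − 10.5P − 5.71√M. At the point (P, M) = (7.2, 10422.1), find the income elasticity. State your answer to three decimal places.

-0.219

At P = 7.2, M = 10422.1: Q = 1332.474.
Holding P constant, ∂Q/∂M = -5.71/(2√M) = -0.0279659.
η_M = (∂Q/∂M)·(M/Q) = -0.0279659 × (10422.1/1332.474) = -0.219.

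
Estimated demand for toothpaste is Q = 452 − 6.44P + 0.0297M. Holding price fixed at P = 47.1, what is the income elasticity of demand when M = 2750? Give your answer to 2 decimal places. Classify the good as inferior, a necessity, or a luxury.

0.35 (necessity)

At P = 47.1, M = 2750: Q = 230.351.
Holding P constant, ∂Q/∂M = 0.0297.
η_M = (∂Q/∂M)·(M/Q) = 0.0297 × (2750/230.351) = 0.35.
Since 0 < η < 1, this is a necessity.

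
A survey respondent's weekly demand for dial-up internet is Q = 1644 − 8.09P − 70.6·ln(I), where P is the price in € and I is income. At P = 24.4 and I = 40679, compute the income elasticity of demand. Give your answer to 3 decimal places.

-0.101

At P = 24.4, I = 40679: Q = 697.293.
Holding P constant, ∂Q/∂I = -70.6/I = -0.00173554.
η_I = (∂Q/∂I)·(I/Q) = -0.00173554 × (40679/697.293) = -0.101.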